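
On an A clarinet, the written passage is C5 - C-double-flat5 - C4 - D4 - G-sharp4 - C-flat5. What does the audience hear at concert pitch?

A4 Abb4 A3 B3 E#4 Ab4

The A clarinet sounds a minor third below written, so transpose each written note down a minor third.
C5 -> A4
Cbb5 -> Abb4
C4 -> A3
D4 -> B3
G#4 -> E#4
Cb5 -> Ab4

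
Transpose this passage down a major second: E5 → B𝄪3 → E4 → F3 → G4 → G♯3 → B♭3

D5 A##3 D4 Eb3 F4 F#3 Ab3

E5 -> D5
B##3 -> A##3
E4 -> D4
F3 -> Eb3
G4 -> F4
G#3 -> F#3
Bb3 -> Ab3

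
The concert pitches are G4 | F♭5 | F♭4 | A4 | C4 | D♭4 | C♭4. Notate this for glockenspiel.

G2 Fb3 Fb2 A2 C2 Db2 Cb2

The glockenspiel sounds a perfect fifteenth above written, so the written part must be a perfect fifteenth below concert — transpose each note down.
G4 becomes G2
Fb5 becomes Fb3
Fb4 becomes Fb2
A4 becomes A2
C4 becomes C2
Db4 becomes Db2
Cb4 becomes Cb2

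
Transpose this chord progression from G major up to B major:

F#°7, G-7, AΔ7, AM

G major up to B major is a major third; each chord root moves by that interval while the quality stays the same.
F#°7: root F# up a major third → A#, giving A#°7.
G-7: root G up a major third → B, giving B-7.
AΔ7: root A up a major third → C#, giving C#Δ7.
AM: root A up a major third → C#, giving C#M.

A#°7 B-7 C#Δ7 C#M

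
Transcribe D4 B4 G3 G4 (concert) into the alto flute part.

Written C4 sounds as G3 on the alto flute, so concert pitches are written a perfect fourth up.
D4 → G4
B4 → E5
G3 → C4
G4 → C5

G4 E5 C4 C5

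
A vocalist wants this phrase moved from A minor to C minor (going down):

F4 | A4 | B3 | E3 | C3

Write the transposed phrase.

From A down to C is a major sixth; apply that to each pitch.
F4 becomes Ab3
A4 becomes C4
B3 becomes D3
E3 becomes G2
C3 becomes Eb2

Ab3 C4 D3 G2 Eb2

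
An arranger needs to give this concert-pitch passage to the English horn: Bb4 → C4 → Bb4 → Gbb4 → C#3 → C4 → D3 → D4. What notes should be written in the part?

F5 G4 F5 Dbb5 G#3 G4 A3 A4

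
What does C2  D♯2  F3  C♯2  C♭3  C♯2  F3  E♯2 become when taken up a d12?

Gb3 A3 Cb5 G3 Gbb4 G3 Cb5 B3

A diminished twelfth up from C2 gives Gb3.
A diminished twelfth up from D#2 gives A3.
F3: a twelfth up reaches C, and 18 semitones makes it Cb5.
C#2: a twelfth up reaches G, and 18 semitones makes it G3.
Cb3 up a diminished twelfth is Gbb4.
C#2: a twelfth up reaches G, and 18 semitones makes it G3.
F3: a twelfth up reaches C, and 18 semitones makes it Cb5.
E#2 up a diminished twelfth is B3.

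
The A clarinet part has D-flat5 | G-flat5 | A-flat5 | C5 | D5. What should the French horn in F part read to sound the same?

First find concert pitch: the A clarinet sounds a minor third below written, so D-flat5 G-flat5 A-flat5 C5 D5 sounds Bb4 Eb5 F5 A4 B4.
Then write for French horn in F: it sounds a perfect fifth below written, so the part must be a perfect fifth above concert.
Bb4 → F5
Eb5 → Bb5
F5 → C6
A4 → E5
B4 → F#5

F5 Bb5 C6 E5 F#5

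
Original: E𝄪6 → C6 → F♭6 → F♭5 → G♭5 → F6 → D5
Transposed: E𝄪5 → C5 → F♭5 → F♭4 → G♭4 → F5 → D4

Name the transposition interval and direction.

down a perfect octave

Take the first pair: E##6 → E##5. E to E spans 8 letter names, so the interval is some kind of octave.
E##5 to E##6 is 12 semitones, which makes it a perfect octave; the second version is lower, so the direction is down.
Checking another pair — D5 → D4 — gives the same interval.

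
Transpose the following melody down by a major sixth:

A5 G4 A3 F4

A5 gives C5
G4 gives Bb3
A3 gives C3
F4 gives Ab3

C5 Bb3 C3 Ab3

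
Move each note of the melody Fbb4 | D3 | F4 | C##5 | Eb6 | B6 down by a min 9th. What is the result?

Ebb3 C#2 E3 B##3 D5 A#5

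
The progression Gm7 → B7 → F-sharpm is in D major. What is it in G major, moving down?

Cm7 E7 Bm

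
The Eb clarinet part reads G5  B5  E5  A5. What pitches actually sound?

Bb5 D6 G5 C6

Written C4 on the Eb clarinet sounds as Eb4, a minor third higher; apply that shift to every note.
G5 to Bb5
B5 to D6
E5 to G5
A5 to C6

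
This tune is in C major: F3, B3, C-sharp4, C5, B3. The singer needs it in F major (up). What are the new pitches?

Bb3 E4 F#4 F5 E4

C major to F major up is a perfect fourth, so every note moves up by that interval.
F3 becomes Bb3
B3 becomes E4
C#4 becomes F#4
C5 becomes F5
B3 becomes E4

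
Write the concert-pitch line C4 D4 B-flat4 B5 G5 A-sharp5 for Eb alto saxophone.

A4 B4 G5 G#6 E6 F##6

Written C4 sounds as Eb3 on the Eb alto saxophone, so concert pitches are written a major sixth up.
C4 to A4
D4 to B4
Bb4 to G5
B5 to G#6
G5 to E6
A#5 to F##6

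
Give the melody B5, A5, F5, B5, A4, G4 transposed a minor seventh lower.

B5: a seventh down reaches C, and 10 semitones makes it C#5.
A minor seventh down from A5 gives B4.
F5 down a minor seventh is G4.
B5: a seventh down reaches C, and 10 semitones makes it C#5.
A minor seventh down from A4 gives B3.
G4: a seventh down reaches A, and 10 semitones makes it A3.

C#5 B4 G4 C#5 B3 A3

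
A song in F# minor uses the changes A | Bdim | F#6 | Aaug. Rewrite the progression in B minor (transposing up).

D Edim B6 Daug

F# minor up to B minor is a perfect fourth; each chord root moves by that interval while the quality stays the same.
A: root A up a perfect fourth → D, giving D.
Bdim: root B up a perfect fourth → E, giving Edim.
F#6: root F# up a perfect fourth → B, giving B6.
Aaug: root A up a perfect fourth → D, giving Daug.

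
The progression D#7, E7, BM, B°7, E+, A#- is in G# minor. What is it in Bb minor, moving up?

G# minor up to Bb minor is a diminished third; each chord root moves by that interval while the quality stays the same.
D#7: root D# up a diminished third → F, giving F7.
E7: root E up a diminished third → Gb, giving Gb7.
BM: root B up a diminished third → Db, giving DbM.
B°7: root B up a diminished third → Db, giving Db°7.
E+: root E up a diminished third → Gb, giving Gb+.
A#-: root A# up a diminished third → C, giving C-.

F7 Gb7 DbM Db°7 Gb+ C-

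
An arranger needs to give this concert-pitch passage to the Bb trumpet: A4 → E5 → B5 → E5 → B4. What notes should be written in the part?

B4 F#5 C#6 F#5 C#5

Written C4 sounds as Bb3 on the Bb trumpet, so concert pitches are written a major second up.
A4 gives B4
E5 gives F#5
B5 gives C#6
E5 gives F#5
B4 gives C#5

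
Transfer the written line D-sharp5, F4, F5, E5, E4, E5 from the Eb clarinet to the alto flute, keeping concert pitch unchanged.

B5 Db5 Db6 C6 C5 C6

First find concert pitch: the Eb clarinet sounds a minor third above written, so D-sharp5 F4 F5 E5 E4 E5 sounds F#5 Ab4 Ab5 G5 G4 G5.
Then write for alto flute: it sounds a perfect fourth below written, so the part must be a perfect fourth above concert.
F#5 → B5
Ab4 → Db5
Ab5 → Db6
G5 → C6
G4 → C5
G5 → C6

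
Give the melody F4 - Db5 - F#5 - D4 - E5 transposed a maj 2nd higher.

G4 Eb5 G#5 E4 F#5

F4 up a major second is G4.
Db5 up a major second is Eb5.
F#5 up a major second is G#5.
D4 up a major second is E4.
A major second up from E5 gives F#5.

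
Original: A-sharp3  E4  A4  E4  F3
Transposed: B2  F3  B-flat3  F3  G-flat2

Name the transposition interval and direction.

down a major seventh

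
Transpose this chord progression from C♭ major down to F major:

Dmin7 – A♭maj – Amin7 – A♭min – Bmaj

C♭ major down to F major is a diminished fifth; each chord root moves by that interval while the quality stays the same.
Dmin7: root D down a diminished fifth → G#, giving G#min7.
A♭maj: root A♭ down a diminished fifth → D, giving Dmaj.
Amin7: root A down a diminished fifth → D#, giving D#min7.
A♭min: root A♭ down a diminished fifth → D, giving Dmin.
Bmaj: root B down a diminished fifth → E#, giving E#maj.

G#min7 Dmaj D#min7 Dmin E#maj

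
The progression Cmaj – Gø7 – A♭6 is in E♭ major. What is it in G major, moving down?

Emaj Bø7 C6

E♭ major down to G major is a minor sixth; each chord root moves by that interval while the quality stays the same.
Cmaj: root C down a minor sixth → E, giving Emaj.
Gø7: root G down a minor sixth → B, giving Bø7.
A♭6: root A♭ down a minor sixth → C, giving C6.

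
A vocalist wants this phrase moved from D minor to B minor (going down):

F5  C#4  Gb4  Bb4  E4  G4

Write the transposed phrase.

D5 A#3 Eb4 G4 C#4 E4

D minor to B minor down is a minor third, so every note moves down by that interval.
F5 gives D5
C#4 gives A#3
Gb4 gives Eb4
Bb4 gives G4
E4 gives C#4
G4 gives E4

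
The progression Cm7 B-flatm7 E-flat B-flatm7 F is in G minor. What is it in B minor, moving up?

G minor up to B minor is a major third; each chord root moves by that interval while the quality stays the same.
Cm7: root C up a major third → E, giving Em7.
B-flatm7: root B-flat up a major third → D, giving Dm7.
E-flat: root E-flat up a major third → G, giving G.
B-flatm7: root B-flat up a major third → D, giving Dm7.
F: root F up a major third → A, giving A.

Em7 Dm7 G Dm7 A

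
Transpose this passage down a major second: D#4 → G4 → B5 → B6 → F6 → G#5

C#4 F4 A5 A6 Eb6 F#5

D#4 to C#4
G4 to F4
B5 to A5
B6 to A6
F6 to Eb6
G#5 to F#5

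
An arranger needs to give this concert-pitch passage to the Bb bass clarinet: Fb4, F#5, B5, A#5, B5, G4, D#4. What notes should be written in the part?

The Bb bass clarinet sounds a major ninth below written, so the written part must be a major ninth above concert — transpose each note up.
Fb4 -> Gb5
F#5 -> G#6
B5 -> C#7
A#5 -> B#6
B5 -> C#7
G4 -> A5
D#4 -> E#5

Gb5 G#6 C#7 B#6 C#7 A5 E#5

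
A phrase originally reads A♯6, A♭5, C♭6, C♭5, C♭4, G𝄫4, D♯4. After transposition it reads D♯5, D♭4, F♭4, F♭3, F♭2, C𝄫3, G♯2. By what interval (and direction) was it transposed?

Take the first pair: A#6 → D#5. A to D spans 12 letter names, so the interval is some kind of twelfth.
D#5 to A#6 is 19 semitones, which makes it a perfect twelfth; the second version is lower, so the direction is down.
Checking another pair — D#4 → G#2 — gives the same interval.

down a perfect twelfth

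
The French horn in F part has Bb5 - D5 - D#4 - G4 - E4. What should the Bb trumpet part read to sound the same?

First find concert pitch: the French horn in F sounds a perfect fifth below written, so Bb5 D5 D#4 G4 E4 sounds Eb5 G4 G#3 C4 A3.
Then write for Bb trumpet: it sounds a major second below written, so the part must be a major second above concert.
Eb5 → F5
G4 → A4
G#3 → A#3
C4 → D4
A3 → B3

F5 A4 A#3 D4 B3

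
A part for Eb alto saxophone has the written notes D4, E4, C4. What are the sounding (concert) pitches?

The Eb alto saxophone sounds a major sixth below written, so transpose each written note down a major sixth.
D4 -> F3
E4 -> G3
C4 -> Eb3

F3 G3 Eb3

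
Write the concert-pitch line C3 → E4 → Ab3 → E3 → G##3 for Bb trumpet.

D3 F#4 Bb3 F#3 A##3

The Bb trumpet sounds a major second below written, so the written part must be a major second above concert — transpose each note up.
C3 gives D3
E4 gives F#4
Ab3 gives Bb3
E3 gives F#3
G##3 gives A##3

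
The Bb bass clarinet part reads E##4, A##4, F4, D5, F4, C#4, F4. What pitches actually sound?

Written C4 on the Bb bass clarinet sounds as Bb2, a major ninth lower; apply that shift to every note.
E##4 gives D##3
A##4 gives G##3
F4 gives Eb3
D5 gives C4
F4 gives Eb3
C#4 gives B2
F4 gives Eb3

D##3 G##3 Eb3 C4 Eb3 B2 Eb3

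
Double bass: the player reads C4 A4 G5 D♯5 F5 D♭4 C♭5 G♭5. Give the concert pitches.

Written C4 on the double bass sounds as C3, a perfect octave lower; apply that shift to every note.
C4 → C3
A4 → A3
G5 → G4
D#5 → D#4
F5 → F4
Db4 → Db3
Cb5 → Cb4
Gb5 → Gb4

C3 A3 G4 D#4 F4 Db3 Cb4 Gb4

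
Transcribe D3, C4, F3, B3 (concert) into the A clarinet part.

F3 Eb4 Ab3 D4

The A clarinet sounds a minor third below written, so the written part must be a minor third above concert — transpose each note up.
D3 -> F3
C4 -> Eb4
F3 -> Ab3
B3 -> D4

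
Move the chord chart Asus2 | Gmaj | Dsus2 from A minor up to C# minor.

C#sus2 Bmaj F#sus2

A minor up to C# minor is a major third; each chord root moves by that interval while the quality stays the same.
Asus2: root A up a major third → C#, giving C#sus2.
Gmaj: root G up a major third → B, giving Bmaj.
Dsus2: root D up a major third → F#, giving F#sus2.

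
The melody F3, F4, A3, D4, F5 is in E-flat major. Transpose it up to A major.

B3 B4 D#4 G#4 B5

From E-flat up to A is an augmented fourth; apply that to each pitch.
F3 to B3
F4 to B4
A3 to D#4
D4 to G#4
F5 to B5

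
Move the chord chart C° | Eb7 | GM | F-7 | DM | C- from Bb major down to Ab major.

Bb major down to Ab major is a major second; each chord root moves by that interval while the quality stays the same.
C°: root C down a major second → Bb, giving Bb°.
Eb7: root Eb down a major second → Db, giving Db7.
GM: root G down a major second → F, giving FM.
F-7: root F down a major second → Eb, giving Eb-7.
DM: root D down a major second → C, giving CM.
C-: root C down a major second → Bb, giving Bb-.

Bb° Db7 FM Eb-7 CM Bb-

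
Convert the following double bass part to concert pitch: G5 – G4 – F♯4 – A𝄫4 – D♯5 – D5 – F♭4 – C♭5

The double bass sounds a perfect octave below written, so transpose each written note down a perfect octave.
G5 -> G4
G4 -> G3
F#4 -> F#3
Abb4 -> Abb3
D#5 -> D#4
D5 -> D4
Fb4 -> Fb3
Cb5 -> Cb4

G4 G3 F#3 Abb3 D#4 D4 Fb3 Cb4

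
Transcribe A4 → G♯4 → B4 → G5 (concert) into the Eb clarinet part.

F#4 E#4 G#4 E5

The Eb clarinet sounds a minor third above written, so the written part must be a minor third below concert — transpose each note down.
A4 becomes F#4
G#4 becomes E#4
B4 becomes G#4
G5 becomes E5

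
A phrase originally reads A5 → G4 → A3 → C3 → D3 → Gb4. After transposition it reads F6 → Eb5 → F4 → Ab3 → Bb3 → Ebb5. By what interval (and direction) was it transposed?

Take the first pair: A5 → F6. A to F spans 6 letter names, so the interval is some kind of sixth.
A5 to F6 is 8 semitones, which makes it a minor sixth; the second version is higher, so the direction is up.
Checking another pair — Gb4 → Ebb5 — gives the same interval.

up a minor sixth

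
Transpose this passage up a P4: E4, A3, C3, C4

A4 D4 F3 F4

E4 gives A4
A3 gives D4
C3 gives F3
C4 gives F4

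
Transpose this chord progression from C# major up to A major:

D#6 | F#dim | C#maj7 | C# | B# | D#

C# major up to A major is a minor sixth; each chord root moves by that interval while the quality stays the same.
D#6: root D# up a minor sixth → B, giving B6.
F#dim: root F# up a minor sixth → D, giving Ddim.
C#maj7: root C# up a minor sixth → A, giving Amaj7.
C#: root C# up a minor sixth → A, giving A.
B#: root B# up a minor sixth → G#, giving G#.
D#: root D# up a minor sixth → B, giving B.

B6 Ddim Amaj7 A G# B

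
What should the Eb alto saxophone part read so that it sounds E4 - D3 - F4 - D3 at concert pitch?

Written C4 sounds as Eb3 on the Eb alto saxophone, so concert pitches are written a major sixth up.
E4 to C#5
D3 to B3
F4 to D5
D3 to B3

C#5 B3 D5 B3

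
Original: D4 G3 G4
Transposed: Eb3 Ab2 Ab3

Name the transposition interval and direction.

From D4 to Eb3 is 7 letter names — a seventh of some quality.
Eb3 to D4 is 11 semitones, which makes it a major seventh; the second version is lower, so the direction is down.
Checking another pair — G4 → Ab3 — gives the same interval.

down a major seventh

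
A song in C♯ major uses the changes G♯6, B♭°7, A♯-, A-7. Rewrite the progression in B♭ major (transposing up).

F6 Abb°7 G- Gb-7

C♯ major up to B♭ major is a diminished seventh; each chord root moves by that interval while the quality stays the same.
G♯6: root G♯ up a diminished seventh → F, giving F6.
B♭°7: root B♭ up a diminished seventh → Abb, giving Abb°7.
A♯-: root A♯ up a diminished seventh → G, giving G-.
A-7: root A up a diminished seventh → Gb, giving Gb-7.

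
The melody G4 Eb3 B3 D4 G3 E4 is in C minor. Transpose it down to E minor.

From C down to E is a minor sixth; apply that to each pitch.
G4 → B3
Eb3 → G2
B3 → D#3
D4 → F#3
G3 → B2
E4 → G#3

B3 G2 D#3 F#3 B2 G#3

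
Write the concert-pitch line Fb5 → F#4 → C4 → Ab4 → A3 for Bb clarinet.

Written C4 sounds as Bb3 on the Bb clarinet, so concert pitches are written a major second up.
Fb5 to Gb5
F#4 to G#4
C4 to D4
Ab4 to Bb4
A3 to B3

Gb5 G#4 D4 Bb4 B3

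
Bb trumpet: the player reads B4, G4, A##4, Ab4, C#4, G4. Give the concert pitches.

Written C4 on the Bb trumpet sounds as Bb3, a major second lower; apply that shift to every note.
B4 -> A4
G4 -> F4
A##4 -> G##4
Ab4 -> Gb4
C#4 -> B3
G4 -> F4

A4 F4 G##4 Gb4 B3 F4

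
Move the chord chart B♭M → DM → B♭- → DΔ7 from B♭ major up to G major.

GM BM G- BΔ7

B♭ major up to G major is a major sixth; each chord root moves by that interval while the quality stays the same.
B♭M: root B♭ up a major sixth → G, giving GM.
DM: root D up a major sixth → B, giving BM.
B♭-: root B♭ up a major sixth → G, giving G-.
DΔ7: root D up a major sixth → B, giving BΔ7.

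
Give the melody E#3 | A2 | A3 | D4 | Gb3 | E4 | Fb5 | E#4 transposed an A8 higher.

E##4 A#3 A#4 D#5 G4 E#5 F6 E##5

E#3 up an augmented octave is E##4.
A2 up an augmented octave is A#3.
An augmented octave up from A3 gives A#4.
D4: an octave up reaches D, and 13 semitones makes it D#5.
Gb3: an octave up reaches G, and 13 semitones makes it G4.
E4 up an augmented octave is E#5.
Fb5: an octave up reaches F, and 13 semitones makes it F6.
E#4: an octave up reaches E, and 13 semitones makes it E##5.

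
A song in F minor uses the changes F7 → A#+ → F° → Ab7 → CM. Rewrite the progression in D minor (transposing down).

F minor down to D minor is a minor third; each chord root moves by that interval while the quality stays the same.
F7: root F down a minor third → D, giving D7.
A#+: root A# down a minor third → F##, giving F##+.
F°: root F down a minor third → D, giving D°.
Ab7: root Ab down a minor third → F, giving F7.
CM: root C down a minor third → A, giving AM.

D7 F##+ D° F7 AM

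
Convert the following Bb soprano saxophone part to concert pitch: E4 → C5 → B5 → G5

Written C4 on the Bb soprano saxophone sounds as Bb3, a major second lower; apply that shift to every note.
E4 becomes D4
C5 becomes Bb4
B5 becomes A5
G5 becomes F5

D4 Bb4 A5 F5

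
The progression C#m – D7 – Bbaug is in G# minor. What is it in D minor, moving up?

G# minor up to D minor is a diminished fifth; each chord root moves by that interval while the quality stays the same.
C#m: root C# up a diminished fifth → G, giving Gm.
D7: root D up a diminished fifth → Ab, giving Ab7.
Bbaug: root Bb up a diminished fifth → Fb, giving Fbaug.

Gm Ab7 Fbaug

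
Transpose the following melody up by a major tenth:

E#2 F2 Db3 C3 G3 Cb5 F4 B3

G##3 A3 F4 E4 B4 Eb6 A5 D#5

E#2 up a major tenth is G##3.
F2 up a major tenth is A3.
A major tenth up from Db3 gives F4.
C3 up a major tenth is E4.
G3: a tenth up reaches B, and 16 semitones makes it B4.
A major tenth up from Cb5 gives Eb6.
F4: a tenth up reaches A, and 16 semitones makes it A5.
B3 up a major tenth is D#5.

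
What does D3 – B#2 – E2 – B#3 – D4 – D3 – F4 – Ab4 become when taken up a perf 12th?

A4 F##4 B3 F##5 A5 A4 C6 Eb6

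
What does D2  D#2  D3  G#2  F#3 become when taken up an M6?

B2 B#2 B3 E#3 D#4

D2: a sixth up reaches B, and 9 semitones makes it B2.
A major sixth up from D#2 gives B#2.
D3: a sixth up reaches B, and 9 semitones makes it B3.
G#2 up a major sixth is E#3.
A major sixth up from F#3 gives D#4.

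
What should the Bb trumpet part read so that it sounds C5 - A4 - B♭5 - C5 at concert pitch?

Written C4 sounds as Bb3 on the Bb trumpet, so concert pitches are written a major second up.
C5 becomes D5
A4 becomes B4
Bb5 becomes C6
C5 becomes D5

D5 B4 C6 D5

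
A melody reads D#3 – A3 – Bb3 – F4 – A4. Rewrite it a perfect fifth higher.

A#3 E4 F4 C5 E5

D#3 gives A#3
A3 gives E4
Bb3 gives F4
F4 gives C5
A4 gives E5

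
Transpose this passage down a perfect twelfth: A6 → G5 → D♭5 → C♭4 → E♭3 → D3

A perfect twelfth down from A6 gives D5.
G5 down a perfect twelfth is C4.
Db5: a twelfth down reaches G, and 19 semitones makes it Gb3.
Cb4: a twelfth down reaches F, and 19 semitones makes it Fb2.
Eb3 down a perfect twelfth is Ab1.
D3 down a perfect twelfth is G1.

D5 C4 Gb3 Fb2 Ab1 G1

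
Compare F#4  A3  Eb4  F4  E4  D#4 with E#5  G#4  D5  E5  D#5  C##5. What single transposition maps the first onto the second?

Take the first pair: F#4 → E#5. F to E spans 7 letter names, so the interval is some kind of seventh.
F#4 to E#5 is 11 semitones, which makes it a major seventh; the second version is higher, so the direction is up.
Checking another pair — D#4 → C##5 — gives the same interval.

up a major seventh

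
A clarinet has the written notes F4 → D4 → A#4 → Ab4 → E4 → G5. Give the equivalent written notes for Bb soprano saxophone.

First find concert pitch: the A clarinet sounds a minor third below written, so F4 D4 A#4 Ab4 E4 G5 sounds D4 B3 F##4 F4 C#4 E5.
Then write for Bb soprano saxophone: it sounds a major second below written, so the part must be a major second above concert.
D4 → E4
B3 → C#4
F##4 → G##4
F4 → G4
C#4 → D#4
E5 → F#5

E4 C#4 G##4 G4 D#4 F#5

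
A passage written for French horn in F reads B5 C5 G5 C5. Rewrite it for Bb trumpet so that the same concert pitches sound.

First find concert pitch: the French horn in F sounds a perfect fifth below written, so B5 C5 G5 C5 sounds E5 F4 C5 F4.
Then write for Bb trumpet: it sounds a major second below written, so the part must be a major second above concert.
E5 → F#5
F4 → G4
C5 → D5
F4 → G4

F#5 G4 D5 G4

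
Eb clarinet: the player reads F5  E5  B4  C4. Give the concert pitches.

The Eb clarinet sounds a minor third above written, so transpose each written note up a minor third.
F5 becomes Ab5
E5 becomes G5
B4 becomes D5
C4 becomes Eb4

Ab5 G5 D5 Eb4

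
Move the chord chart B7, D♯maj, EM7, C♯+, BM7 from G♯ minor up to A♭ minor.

Cb7 Ebmaj FbM7 Db+ CbM7

G♯ minor up to A♭ minor is a diminished second; each chord root moves by that interval while the quality stays the same.
B7: root B up a diminished second → Cb, giving Cb7.
D♯maj: root D♯ up a diminished second → Eb, giving Ebmaj.
EM7: root E up a diminished second → Fb, giving FbM7.
C♯+: root C♯ up a diminished second → Db, giving Db+.
BM7: root B up a diminished second → Cb, giving CbM7.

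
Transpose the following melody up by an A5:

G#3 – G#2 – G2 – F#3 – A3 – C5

D##4 D##3 D#3 C##4 E#4 G#5

G#3 gives D##4
G#2 gives D##3
G2 gives D#3
F#3 gives C##4
A3 gives E#4
C5 gives G#5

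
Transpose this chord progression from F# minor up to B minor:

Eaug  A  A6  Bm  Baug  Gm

Aaug D D6 Em Eaug Cm

F# minor up to B minor is a perfect fourth; each chord root moves by that interval while the quality stays the same.
Eaug: root E up a perfect fourth → A, giving Aaug.
A: root A up a perfect fourth → D, giving D.
A6: root A up a perfect fourth → D, giving D6.
Bm: root B up a perfect fourth → E, giving Em.
Baug: root B up a perfect fourth → E, giving Eaug.
Gm: root G up a perfect fourth → C, giving Cm.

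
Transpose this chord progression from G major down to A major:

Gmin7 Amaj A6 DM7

Amin7 Bmaj B6 EM7

G major down to A major is a minor seventh; each chord root moves by that interval while the quality stays the same.
Gmin7: root G down a minor seventh → A, giving Amin7.
Amaj: root A down a minor seventh → B, giving Bmaj.
A6: root A down a minor seventh → B, giving B6.
DM7: root D down a minor seventh → E, giving EM7.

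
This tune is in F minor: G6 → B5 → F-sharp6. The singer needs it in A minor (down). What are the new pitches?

From F down to A is a minor sixth; apply that to each pitch.
G6 -> B5
B5 -> D#5
F#6 -> A#5

B5 D#5 A#5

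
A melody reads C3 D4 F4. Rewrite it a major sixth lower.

Eb2 F3 Ab3

C3: a sixth down reaches E, and 9 semitones makes it Eb2.
A major sixth down from D4 gives F3.
F4 down a major sixth is Ab3.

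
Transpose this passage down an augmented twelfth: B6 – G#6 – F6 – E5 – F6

Eb5 C5 Bbb4 Ab3 Bbb4

B6 -> Eb5
G#6 -> C5
F6 -> Bbb4
E5 -> Ab3
F6 -> Bbb4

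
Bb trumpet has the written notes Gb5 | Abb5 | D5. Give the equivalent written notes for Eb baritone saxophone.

Db7 Ebb7 A6

First find concert pitch: the Bb trumpet sounds a major second below written, so Gb5 Abb5 D5 sounds Fb5 Gbb5 C5.
Then write for Eb baritone saxophone: it sounds a major thirteenth below written, so the part must be a major thirteenth above concert.
Fb5 → Db7
Gbb5 → Ebb7
C5 → A6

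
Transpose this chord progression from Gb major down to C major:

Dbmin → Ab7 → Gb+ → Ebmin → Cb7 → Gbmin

Gb major down to C major is a diminished fifth; each chord root moves by that interval while the quality stays the same.
Dbmin: root Db down a diminished fifth → G, giving Gmin.
Ab7: root Ab down a diminished fifth → D, giving D7.
Gb+: root Gb down a diminished fifth → C, giving C+.
Ebmin: root Eb down a diminished fifth → A, giving Amin.
Cb7: root Cb down a diminished fifth → F, giving F7.
Gbmin: root Gb down a diminished fifth → C, giving Cmin.

Gmin D7 C+ Amin F7 Cmin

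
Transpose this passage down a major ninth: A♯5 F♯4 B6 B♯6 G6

G#4 E3 A5 A#5 F5

A#5: a ninth down reaches G, and 14 semitones makes it G#4.
F#4: a ninth down reaches E, and 14 semitones makes it E3.
B6 down a major ninth is A5.
B#6 down a major ninth is A#5.
G6 down a major ninth is F5.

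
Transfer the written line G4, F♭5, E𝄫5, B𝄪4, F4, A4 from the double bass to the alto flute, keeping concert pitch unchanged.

First find concert pitch: the double bass sounds a perfect octave below written, so G4 F♭5 E𝄫5 B𝄪4 F4 A4 sounds G3 Fb4 Ebb4 B##3 F3 A3.
Then write for alto flute: it sounds a perfect fourth below written, so the part must be a perfect fourth above concert.
G3 → C4
Fb4 → Bbb4
Ebb4 → Abb4
B##3 → E##4
F3 → Bb3
A3 → D4

C4 Bbb4 Abb4 E##4 Bb3 D4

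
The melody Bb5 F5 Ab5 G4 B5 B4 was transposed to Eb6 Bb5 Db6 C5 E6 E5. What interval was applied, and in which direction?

up a perfect fourth

From Bb5 to Eb6 is 4 letter names — a fourth of some quality.
Bb5 to Eb6 is 5 semitones, which makes it a perfect fourth; the second version is higher, so the direction is up.
Checking another pair — B4 → E5 — gives the same interval.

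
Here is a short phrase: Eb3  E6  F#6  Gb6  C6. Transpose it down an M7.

Fb2 F5 G5 Abb5 Db5

Eb3 gives Fb2
E6 gives F5
F#6 gives G5
Gb6 gives Abb5
C6 gives Db5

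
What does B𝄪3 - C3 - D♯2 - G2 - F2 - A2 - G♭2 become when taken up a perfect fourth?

B##3: a fourth up reaches E, and 5 semitones makes it E##4.
A perfect fourth up from C3 gives F3.
A perfect fourth up from D#2 gives G#2.
G2: a fourth up reaches C, and 5 semitones makes it C3.
F2 up a perfect fourth is Bb2.
A2 up a perfect fourth is D3.
Gb2 up a perfect fourth is Cb3.

E##4 F3 G#2 C3 Bb2 D3 Cb3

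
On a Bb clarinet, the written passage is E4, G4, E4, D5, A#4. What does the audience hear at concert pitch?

D4 F4 D4 C5 G#4

Written C4 on the Bb clarinet sounds as Bb3, a major second lower; apply that shift to every note.
E4 -> D4
G4 -> F4
E4 -> D4
D5 -> C5
A#4 -> G#4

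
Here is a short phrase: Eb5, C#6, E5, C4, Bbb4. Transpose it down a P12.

Ab3 F#4 A3 F2 Ebb3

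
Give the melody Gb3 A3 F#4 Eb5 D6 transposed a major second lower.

Gb3 -> Fb3
A3 -> G3
F#4 -> E4
Eb5 -> Db5
D6 -> C6

Fb3 G3 E4 Db5 C6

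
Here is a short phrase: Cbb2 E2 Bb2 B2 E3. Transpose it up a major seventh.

Cbb2 up a major seventh is Bbb2.
E2 up a major seventh is D#3.
A major seventh up from Bb2 gives A3.
B2 up a major seventh is A#3.
E3: a seventh up reaches D, and 11 semitones makes it D#4.

Bbb2 D#3 A3 A#3 D#4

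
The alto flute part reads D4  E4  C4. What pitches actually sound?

A3 B3 G3

The alto flute sounds a perfect fourth below written, so transpose each written note down a perfect fourth.
D4 becomes A3
E4 becomes B3
C4 becomes G3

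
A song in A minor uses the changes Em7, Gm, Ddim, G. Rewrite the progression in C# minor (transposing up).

A minor up to C# minor is a major third; each chord root moves by that interval while the quality stays the same.
Em7: root E up a major third → G#, giving G#m7.
Gm: root G up a major third → B, giving Bm.
Ddim: root D up a major third → F#, giving F#dim.
G: root G up a major third → B, giving B.

G#m7 Bm F#dim B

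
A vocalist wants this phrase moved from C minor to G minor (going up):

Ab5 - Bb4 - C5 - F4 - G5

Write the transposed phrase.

C minor to G minor up is a perfect fifth, so every note moves up by that interval.
Ab5 becomes Eb6
Bb4 becomes F5
C5 becomes G5
F4 becomes C5
G5 becomes D6

Eb6 F5 G5 C5 D6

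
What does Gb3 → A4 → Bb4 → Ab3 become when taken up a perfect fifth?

Db4 E5 F5 Eb4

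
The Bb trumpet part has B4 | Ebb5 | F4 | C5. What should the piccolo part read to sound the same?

A3 Dbb4 Eb3 Bb3

First find concert pitch: the Bb trumpet sounds a major second below written, so B4 Ebb5 F4 C5 sounds A4 Dbb5 Eb4 Bb4.
Then write for piccolo: it sounds a perfect octave above written, so the part must be a perfect octave below concert.
A4 → A3
Dbb5 → Dbb4
Eb4 → Eb3
Bb4 → Bb3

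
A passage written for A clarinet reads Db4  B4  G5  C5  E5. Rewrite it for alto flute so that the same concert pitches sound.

Eb4 C#5 A5 D5 F#5

First find concert pitch: the A clarinet sounds a minor third below written, so Db4 B4 G5 C5 E5 sounds Bb3 G#4 E5 A4 C#5.
Then write for alto flute: it sounds a perfect fourth below written, so the part must be a perfect fourth above concert.
Bb3 → Eb4
G#4 → C#5
E5 → A5
A4 → D5
C#5 → F#5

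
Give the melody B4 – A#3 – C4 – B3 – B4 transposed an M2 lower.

A4 G#3 Bb3 A3 A4

B4: a second down reaches A, and 2 semitones makes it A4.
A major second down from A#3 gives G#3.
C4 down a major second is Bb3.
B3: a second down reaches A, and 2 semitones makes it A3.
B4 down a major second is A4.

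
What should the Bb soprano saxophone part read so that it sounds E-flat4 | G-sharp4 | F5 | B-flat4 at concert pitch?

F4 A#4 G5 C5

The Bb soprano saxophone sounds a major second below written, so the written part must be a major second above concert — transpose each note up.
Eb4 becomes F4
G#4 becomes A#4
F5 becomes G5
Bb4 becomes C5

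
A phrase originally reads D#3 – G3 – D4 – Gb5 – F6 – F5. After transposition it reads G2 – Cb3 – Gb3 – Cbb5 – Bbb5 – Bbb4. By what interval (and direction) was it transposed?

down an augmented fifth

From D#3 to G2 is 5 letter names — a fifth of some quality.
G2 to D#3 is 8 semitones, which makes it an augmented fifth; the second version is lower, so the direction is down.
Checking another pair — F5 → Bbb4 — gives the same interval.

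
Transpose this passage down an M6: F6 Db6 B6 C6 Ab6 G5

Ab5 Fb5 D6 Eb5 Cb6 Bb4

A major sixth down from F6 gives Ab5.
Db6 down a major sixth is Fb5.
B6: a sixth down reaches D, and 9 semitones makes it D6.
C6 down a major sixth is Eb5.
Ab6: a sixth down reaches C, and 9 semitones makes it Cb6.
G5: a sixth down reaches B, and 9 semitones makes it Bb4.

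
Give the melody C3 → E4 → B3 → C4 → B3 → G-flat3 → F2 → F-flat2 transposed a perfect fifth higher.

C3 -> G3
E4 -> B4
B3 -> F#4
C4 -> G4
B3 -> F#4
Gb3 -> Db4
F2 -> C3
Fb2 -> Cb3

G3 B4 F#4 G4 F#4 Db4 C3 Cb3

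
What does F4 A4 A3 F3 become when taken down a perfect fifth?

A perfect fifth down from F4 gives Bb3.
A perfect fifth down from A4 gives D4.
A perfect fifth down from A3 gives D3.
F3: a fifth down reaches B, and 7 semitones makes it Bb2.

Bb3 D4 D3 Bb2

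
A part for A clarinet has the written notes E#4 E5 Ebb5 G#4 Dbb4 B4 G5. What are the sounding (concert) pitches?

C##4 C#5 Cb5 E#4 Bbb3 G#4 E5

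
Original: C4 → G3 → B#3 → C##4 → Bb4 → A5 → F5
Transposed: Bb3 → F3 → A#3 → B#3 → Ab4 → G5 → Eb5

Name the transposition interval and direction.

down a major second

From C4 to Bb3 is 2 letter names — a second of some quality.
Bb3 to C4 is 2 semitones, which makes it a major second; the second version is lower, so the direction is down.
Checking another pair — F5 → Eb5 — gives the same interval.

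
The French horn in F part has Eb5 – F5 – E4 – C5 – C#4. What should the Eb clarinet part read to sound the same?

F4 G4 F#3 D4 D#3

First find concert pitch: the French horn in F sounds a perfect fifth below written, so Eb5 F5 E4 C5 C#4 sounds Ab4 Bb4 A3 F4 F#3.
Then write for Eb clarinet: it sounds a minor third above written, so the part must be a minor third below concert.
Ab4 → F4
Bb4 → G4
A3 → F#3
F4 → D4
F#3 → D#3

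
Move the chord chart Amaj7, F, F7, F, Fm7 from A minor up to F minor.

Fmaj7 Db Db7 Db Dbm7

A minor up to F minor is a minor sixth; each chord root moves by that interval while the quality stays the same.
Amaj7: root A up a minor sixth → F, giving Fmaj7.
F: root F up a minor sixth → Db, giving Db.
F7: root F up a minor sixth → Db, giving Db7.
F: root F up a minor sixth → Db, giving Db.
Fm7: root F up a minor sixth → Db, giving Dbm7.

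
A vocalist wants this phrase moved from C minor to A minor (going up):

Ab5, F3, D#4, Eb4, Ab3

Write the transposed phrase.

F6 D4 B#4 C5 F4

From C up to A is a major sixth; apply that to each pitch.
Ab5 becomes F6
F3 becomes D4
D#4 becomes B#4
Eb4 becomes C5
Ab3 becomes F4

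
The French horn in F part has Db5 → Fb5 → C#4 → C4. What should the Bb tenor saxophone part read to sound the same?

First find concert pitch: the French horn in F sounds a perfect fifth below written, so Db5 Fb5 C#4 C4 sounds Gb4 Bbb4 F#3 F3.
Then write for Bb tenor saxophone: it sounds a major ninth below written, so the part must be a major ninth above concert.
Gb4 → Ab5
Bbb4 → Cb6
F#3 → G#4
F3 → G4

Ab5 Cb6 G#4 G4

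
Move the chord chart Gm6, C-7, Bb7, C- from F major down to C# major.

D#m6 G#-7 F#7 G#-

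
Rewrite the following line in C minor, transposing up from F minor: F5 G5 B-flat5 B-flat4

F minor to C minor up is a perfect fifth, so every note moves up by that interval.
F5 gives C6
G5 gives D6
Bb5 gives F6
Bb4 gives F5

C6 D6 F6 F5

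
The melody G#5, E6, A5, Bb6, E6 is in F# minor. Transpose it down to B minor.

C#5 A5 D5 Eb6 A5

From F# down to B is a perfect fifth; apply that to each pitch.
G#5 gives C#5
E6 gives A5
A5 gives D5
Bb6 gives Eb6
E6 gives A5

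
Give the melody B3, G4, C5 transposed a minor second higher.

C4 Ab4 Db5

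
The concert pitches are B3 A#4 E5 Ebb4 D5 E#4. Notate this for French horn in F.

F#4 E#5 B5 Bbb4 A5 B#4

Written C4 sounds as F3 on the French horn in F, so concert pitches are written a perfect fifth up.
B3 -> F#4
A#4 -> E#5
E5 -> B5
Ebb4 -> Bbb4
D5 -> A5
E#4 -> B#4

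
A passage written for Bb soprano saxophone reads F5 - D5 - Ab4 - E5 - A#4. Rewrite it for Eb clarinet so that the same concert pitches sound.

C5 A4 Eb4 B4 E#4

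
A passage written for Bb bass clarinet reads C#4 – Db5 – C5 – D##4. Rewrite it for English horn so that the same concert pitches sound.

F#3 Gb4 F4 G##3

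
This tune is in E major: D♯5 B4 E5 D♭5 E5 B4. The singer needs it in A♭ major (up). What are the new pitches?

G5 Eb5 Ab5 Gbb5 Ab5 Eb5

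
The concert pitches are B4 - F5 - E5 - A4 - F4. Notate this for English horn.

Written C4 sounds as F3 on the English horn, so concert pitches are written a perfect fifth up.
B4 → F#5
F5 → C6
E5 → B5
A4 → E5
F4 → C5

F#5 C6 B5 E5 C5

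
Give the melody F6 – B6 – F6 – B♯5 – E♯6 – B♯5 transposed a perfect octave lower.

F5 B5 F5 B#4 E#5 B#4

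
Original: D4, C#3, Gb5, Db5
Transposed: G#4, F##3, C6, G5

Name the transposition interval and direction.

up an augmented fourth

Take the first pair: D4 → G#4. D to G spans 4 letter names, so the interval is some kind of fourth.
D4 to G#4 is 6 semitones, which makes it an augmented fourth; the second version is higher, so the direction is up.
Checking another pair — Db5 → G5 — gives the same interval.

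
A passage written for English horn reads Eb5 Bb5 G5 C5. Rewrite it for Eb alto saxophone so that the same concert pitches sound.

First find concert pitch: the English horn sounds a perfect fifth below written, so Eb5 Bb5 G5 C5 sounds Ab4 Eb5 C5 F4.
Then write for Eb alto saxophone: it sounds a major sixth below written, so the part must be a major sixth above concert.
Ab4 → F5
Eb5 → C6
C5 → A5
F4 → D5

F5 C6 A5 D5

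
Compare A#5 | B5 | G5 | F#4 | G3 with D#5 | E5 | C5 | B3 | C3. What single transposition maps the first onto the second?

Take the first pair: A#5 → D#5. A to D spans 5 letter names, so the interval is some kind of fifth.
D#5 to A#5 is 7 semitones, which makes it a perfect fifth; the second version is lower, so the direction is down.
Checking another pair — G3 → C3 — gives the same interval.

down a perfect fifth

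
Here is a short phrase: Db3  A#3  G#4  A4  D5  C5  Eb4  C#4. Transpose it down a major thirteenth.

Db3 to Fb1
A#3 to C#2
G#4 to B2
A4 to C3
D5 to F3
C5 to Eb3
Eb4 to Gb2
C#4 to E2

Fb1 C#2 B2 C3 F3 Eb3 Gb2 E2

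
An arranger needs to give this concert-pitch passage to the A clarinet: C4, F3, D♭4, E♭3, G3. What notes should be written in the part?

Written C4 sounds as A3 on the A clarinet, so concert pitches are written a minor third up.
C4 -> Eb4
F3 -> Ab3
Db4 -> Fb4
Eb3 -> Gb3
G3 -> Bb3

Eb4 Ab3 Fb4 Gb3 Bb3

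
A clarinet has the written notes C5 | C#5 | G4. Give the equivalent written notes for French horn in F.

First find concert pitch: the A clarinet sounds a minor third below written, so C5 C#5 G4 sounds A4 A#4 E4.
Then write for French horn in F: it sounds a perfect fifth below written, so the part must be a perfect fifth above concert.
A4 → E5
A#4 → E#5
E4 → B4

E5 E#5 B4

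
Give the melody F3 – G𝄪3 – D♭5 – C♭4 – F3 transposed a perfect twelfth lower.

Bb1 C##2 Gb3 Fb2 Bb1

F3: a twelfth down reaches B, and 19 semitones makes it Bb1.
G##3: a twelfth down reaches C, and 19 semitones makes it C##2.
Db5 down a perfect twelfth is Gb3.
A perfect twelfth down from Cb4 gives Fb2.
F3: a twelfth down reaches B, and 19 semitones makes it Bb1.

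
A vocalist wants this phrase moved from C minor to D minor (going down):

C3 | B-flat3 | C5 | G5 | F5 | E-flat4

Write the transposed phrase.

D2 C3 D4 A4 G4 F3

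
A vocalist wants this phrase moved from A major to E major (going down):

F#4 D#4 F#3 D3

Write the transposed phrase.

C#4 A#3 C#3 A2

A major to E major down is a perfect fourth, so every note moves down by that interval.
F#4 becomes C#4
D#4 becomes A#3
F#3 becomes C#3
D3 becomes A2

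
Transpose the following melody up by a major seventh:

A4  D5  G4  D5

G#5 C#6 F#5 C#6

A4: a seventh up reaches G, and 11 semitones makes it G#5.
D5 up a major seventh is C#6.
G4: a seventh up reaches F, and 11 semitones makes it F#5.
A major seventh up from D5 gives C#6.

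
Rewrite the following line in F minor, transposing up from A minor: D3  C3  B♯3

A minor to F minor up is a minor sixth, so every note moves up by that interval.
D3 becomes Bb3
C3 becomes Ab3
B#3 becomes G#4

Bb3 Ab3 G#4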